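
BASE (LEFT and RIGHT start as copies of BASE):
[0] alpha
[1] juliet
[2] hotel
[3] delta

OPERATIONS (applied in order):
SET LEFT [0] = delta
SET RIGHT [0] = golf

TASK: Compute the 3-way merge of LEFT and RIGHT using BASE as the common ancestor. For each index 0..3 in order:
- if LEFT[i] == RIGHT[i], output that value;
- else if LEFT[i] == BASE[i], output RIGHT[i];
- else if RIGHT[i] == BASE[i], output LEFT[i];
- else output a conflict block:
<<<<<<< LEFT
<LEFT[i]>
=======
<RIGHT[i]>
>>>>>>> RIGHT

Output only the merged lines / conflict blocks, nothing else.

Answer: <<<<<<< LEFT
delta
=======
golf
>>>>>>> RIGHT
juliet
hotel
delta

Derivation:
Final LEFT:  [delta, juliet, hotel, delta]
Final RIGHT: [golf, juliet, hotel, delta]
i=0: BASE=alpha L=delta R=golf all differ -> CONFLICT
i=1: L=juliet R=juliet -> agree -> juliet
i=2: L=hotel R=hotel -> agree -> hotel
i=3: L=delta R=delta -> agree -> delta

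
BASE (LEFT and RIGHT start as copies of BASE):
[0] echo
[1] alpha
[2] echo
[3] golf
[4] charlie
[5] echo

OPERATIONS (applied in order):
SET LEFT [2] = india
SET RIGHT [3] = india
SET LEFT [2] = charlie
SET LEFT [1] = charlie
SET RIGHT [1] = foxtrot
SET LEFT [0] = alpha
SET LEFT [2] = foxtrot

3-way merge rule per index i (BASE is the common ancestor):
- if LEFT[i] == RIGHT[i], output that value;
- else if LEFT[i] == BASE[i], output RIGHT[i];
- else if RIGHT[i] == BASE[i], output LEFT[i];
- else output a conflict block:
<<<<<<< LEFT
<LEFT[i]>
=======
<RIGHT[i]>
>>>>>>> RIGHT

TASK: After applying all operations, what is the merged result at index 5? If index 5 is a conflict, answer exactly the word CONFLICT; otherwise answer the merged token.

Final LEFT:  [alpha, charlie, foxtrot, golf, charlie, echo]
Final RIGHT: [echo, foxtrot, echo, india, charlie, echo]
i=0: L=alpha, R=echo=BASE -> take LEFT -> alpha
i=1: BASE=alpha L=charlie R=foxtrot all differ -> CONFLICT
i=2: L=foxtrot, R=echo=BASE -> take LEFT -> foxtrot
i=3: L=golf=BASE, R=india -> take RIGHT -> india
i=4: L=charlie R=charlie -> agree -> charlie
i=5: L=echo R=echo -> agree -> echo
Index 5 -> echo

Answer: echo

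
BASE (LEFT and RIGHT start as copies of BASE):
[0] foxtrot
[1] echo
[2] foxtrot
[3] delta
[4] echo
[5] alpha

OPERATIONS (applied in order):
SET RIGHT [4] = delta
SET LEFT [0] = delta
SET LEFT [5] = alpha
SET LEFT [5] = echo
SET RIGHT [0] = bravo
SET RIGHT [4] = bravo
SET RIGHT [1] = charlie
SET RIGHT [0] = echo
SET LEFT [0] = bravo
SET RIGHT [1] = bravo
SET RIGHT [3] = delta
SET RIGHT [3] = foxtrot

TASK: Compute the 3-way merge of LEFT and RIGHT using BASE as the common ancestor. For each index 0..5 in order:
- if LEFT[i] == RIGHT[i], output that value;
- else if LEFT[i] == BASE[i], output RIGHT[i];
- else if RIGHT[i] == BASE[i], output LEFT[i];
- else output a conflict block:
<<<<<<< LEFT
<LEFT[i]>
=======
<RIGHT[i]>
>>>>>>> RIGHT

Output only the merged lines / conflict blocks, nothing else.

Final LEFT:  [bravo, echo, foxtrot, delta, echo, echo]
Final RIGHT: [echo, bravo, foxtrot, foxtrot, bravo, alpha]
i=0: BASE=foxtrot L=bravo R=echo all differ -> CONFLICT
i=1: L=echo=BASE, R=bravo -> take RIGHT -> bravo
i=2: L=foxtrot R=foxtrot -> agree -> foxtrot
i=3: L=delta=BASE, R=foxtrot -> take RIGHT -> foxtrot
i=4: L=echo=BASE, R=bravo -> take RIGHT -> bravo
i=5: L=echo, R=alpha=BASE -> take LEFT -> echo

Answer: <<<<<<< LEFT
bravo
=======
echo
>>>>>>> RIGHT
bravo
foxtrot
foxtrot
bravo
echo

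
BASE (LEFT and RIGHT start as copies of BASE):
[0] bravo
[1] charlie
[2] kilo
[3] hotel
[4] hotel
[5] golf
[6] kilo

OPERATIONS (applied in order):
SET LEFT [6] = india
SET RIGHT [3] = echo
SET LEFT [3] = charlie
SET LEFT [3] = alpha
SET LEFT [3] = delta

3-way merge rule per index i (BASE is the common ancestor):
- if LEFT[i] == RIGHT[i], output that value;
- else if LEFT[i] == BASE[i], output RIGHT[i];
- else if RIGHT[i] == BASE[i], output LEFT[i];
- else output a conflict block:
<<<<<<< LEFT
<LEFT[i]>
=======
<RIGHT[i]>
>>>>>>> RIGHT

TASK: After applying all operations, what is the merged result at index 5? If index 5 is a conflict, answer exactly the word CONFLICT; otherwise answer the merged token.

Answer: golf

Derivation:
Final LEFT:  [bravo, charlie, kilo, delta, hotel, golf, india]
Final RIGHT: [bravo, charlie, kilo, echo, hotel, golf, kilo]
i=0: L=bravo R=bravo -> agree -> bravo
i=1: L=charlie R=charlie -> agree -> charlie
i=2: L=kilo R=kilo -> agree -> kilo
i=3: BASE=hotel L=delta R=echo all differ -> CONFLICT
i=4: L=hotel R=hotel -> agree -> hotel
i=5: L=golf R=golf -> agree -> golf
i=6: L=india, R=kilo=BASE -> take LEFT -> india
Index 5 -> golf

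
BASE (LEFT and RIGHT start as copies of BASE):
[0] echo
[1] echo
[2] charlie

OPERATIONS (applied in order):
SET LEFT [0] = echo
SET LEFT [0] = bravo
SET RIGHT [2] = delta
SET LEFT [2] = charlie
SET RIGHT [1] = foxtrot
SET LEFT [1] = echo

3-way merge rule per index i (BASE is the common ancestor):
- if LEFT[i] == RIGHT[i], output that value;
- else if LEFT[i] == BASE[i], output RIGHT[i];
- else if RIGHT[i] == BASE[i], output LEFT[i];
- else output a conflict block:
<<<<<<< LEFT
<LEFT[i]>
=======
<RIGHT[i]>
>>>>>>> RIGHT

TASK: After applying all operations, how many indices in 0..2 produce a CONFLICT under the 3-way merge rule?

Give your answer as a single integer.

Answer: 0

Derivation:
Final LEFT:  [bravo, echo, charlie]
Final RIGHT: [echo, foxtrot, delta]
i=0: L=bravo, R=echo=BASE -> take LEFT -> bravo
i=1: L=echo=BASE, R=foxtrot -> take RIGHT -> foxtrot
i=2: L=charlie=BASE, R=delta -> take RIGHT -> delta
Conflict count: 0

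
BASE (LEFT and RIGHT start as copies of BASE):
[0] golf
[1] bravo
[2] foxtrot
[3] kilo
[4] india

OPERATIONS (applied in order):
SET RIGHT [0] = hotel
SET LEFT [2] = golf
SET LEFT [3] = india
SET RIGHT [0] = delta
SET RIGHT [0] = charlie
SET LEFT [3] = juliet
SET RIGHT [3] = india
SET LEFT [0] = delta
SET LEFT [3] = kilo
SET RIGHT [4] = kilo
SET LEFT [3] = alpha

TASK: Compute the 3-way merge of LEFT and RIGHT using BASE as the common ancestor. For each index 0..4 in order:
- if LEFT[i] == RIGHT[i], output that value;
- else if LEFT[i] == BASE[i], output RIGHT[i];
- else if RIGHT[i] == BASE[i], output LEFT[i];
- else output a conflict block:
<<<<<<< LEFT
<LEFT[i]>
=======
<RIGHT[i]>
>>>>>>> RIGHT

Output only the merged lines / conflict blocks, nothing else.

Answer: <<<<<<< LEFT
delta
=======
charlie
>>>>>>> RIGHT
bravo
golf
<<<<<<< LEFT
alpha
=======
india
>>>>>>> RIGHT
kilo

Derivation:
Final LEFT:  [delta, bravo, golf, alpha, india]
Final RIGHT: [charlie, bravo, foxtrot, india, kilo]
i=0: BASE=golf L=delta R=charlie all differ -> CONFLICT
i=1: L=bravo R=bravo -> agree -> bravo
i=2: L=golf, R=foxtrot=BASE -> take LEFT -> golf
i=3: BASE=kilo L=alpha R=india all differ -> CONFLICT
i=4: L=india=BASE, R=kilo -> take RIGHT -> kilo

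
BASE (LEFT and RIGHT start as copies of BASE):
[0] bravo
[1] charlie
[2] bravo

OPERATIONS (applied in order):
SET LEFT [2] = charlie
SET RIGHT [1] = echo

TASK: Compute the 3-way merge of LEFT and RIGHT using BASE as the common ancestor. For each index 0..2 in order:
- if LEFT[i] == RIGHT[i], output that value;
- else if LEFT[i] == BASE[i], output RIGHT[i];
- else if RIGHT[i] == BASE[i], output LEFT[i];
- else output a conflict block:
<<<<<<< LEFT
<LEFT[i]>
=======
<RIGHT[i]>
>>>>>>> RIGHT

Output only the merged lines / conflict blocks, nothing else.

Answer: bravo
echo
charlie

Derivation:
Final LEFT:  [bravo, charlie, charlie]
Final RIGHT: [bravo, echo, bravo]
i=0: L=bravo R=bravo -> agree -> bravo
i=1: L=charlie=BASE, R=echo -> take RIGHT -> echo
i=2: L=charlie, R=bravo=BASE -> take LEFT -> charlie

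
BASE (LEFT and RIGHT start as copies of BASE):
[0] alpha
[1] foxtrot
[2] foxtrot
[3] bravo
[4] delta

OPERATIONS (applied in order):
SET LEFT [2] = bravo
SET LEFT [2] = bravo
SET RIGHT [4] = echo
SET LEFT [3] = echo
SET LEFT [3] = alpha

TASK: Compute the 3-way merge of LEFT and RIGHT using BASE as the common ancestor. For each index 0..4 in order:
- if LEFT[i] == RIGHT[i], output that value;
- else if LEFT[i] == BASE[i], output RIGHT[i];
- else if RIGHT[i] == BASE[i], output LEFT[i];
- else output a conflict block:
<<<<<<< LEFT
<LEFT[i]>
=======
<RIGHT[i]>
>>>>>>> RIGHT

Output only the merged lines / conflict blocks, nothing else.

Final LEFT:  [alpha, foxtrot, bravo, alpha, delta]
Final RIGHT: [alpha, foxtrot, foxtrot, bravo, echo]
i=0: L=alpha R=alpha -> agree -> alpha
i=1: L=foxtrot R=foxtrot -> agree -> foxtrot
i=2: L=bravo, R=foxtrot=BASE -> take LEFT -> bravo
i=3: L=alpha, R=bravo=BASE -> take LEFT -> alpha
i=4: L=delta=BASE, R=echo -> take RIGHT -> echo

Answer: alpha
foxtrot
bravo
alpha
echo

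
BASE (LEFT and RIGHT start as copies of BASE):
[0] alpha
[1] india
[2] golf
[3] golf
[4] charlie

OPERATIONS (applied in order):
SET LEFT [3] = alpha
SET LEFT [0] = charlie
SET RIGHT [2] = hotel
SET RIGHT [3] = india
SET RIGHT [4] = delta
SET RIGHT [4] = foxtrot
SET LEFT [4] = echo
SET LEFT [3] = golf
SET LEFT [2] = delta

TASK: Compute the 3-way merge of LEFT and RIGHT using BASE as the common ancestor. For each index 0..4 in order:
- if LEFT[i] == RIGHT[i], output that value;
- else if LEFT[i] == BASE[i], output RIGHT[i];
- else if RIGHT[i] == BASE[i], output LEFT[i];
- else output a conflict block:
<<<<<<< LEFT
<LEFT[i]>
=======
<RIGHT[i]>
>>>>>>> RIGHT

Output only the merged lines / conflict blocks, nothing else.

Answer: charlie
india
<<<<<<< LEFT
delta
=======
hotel
>>>>>>> RIGHT
india
<<<<<<< LEFT
echo
=======
foxtrot
>>>>>>> RIGHT

Derivation:
Final LEFT:  [charlie, india, delta, golf, echo]
Final RIGHT: [alpha, india, hotel, india, foxtrot]
i=0: L=charlie, R=alpha=BASE -> take LEFT -> charlie
i=1: L=india R=india -> agree -> india
i=2: BASE=golf L=delta R=hotel all differ -> CONFLICT
i=3: L=golf=BASE, R=india -> take RIGHT -> india
i=4: BASE=charlie L=echo R=foxtrot all differ -> CONFLICT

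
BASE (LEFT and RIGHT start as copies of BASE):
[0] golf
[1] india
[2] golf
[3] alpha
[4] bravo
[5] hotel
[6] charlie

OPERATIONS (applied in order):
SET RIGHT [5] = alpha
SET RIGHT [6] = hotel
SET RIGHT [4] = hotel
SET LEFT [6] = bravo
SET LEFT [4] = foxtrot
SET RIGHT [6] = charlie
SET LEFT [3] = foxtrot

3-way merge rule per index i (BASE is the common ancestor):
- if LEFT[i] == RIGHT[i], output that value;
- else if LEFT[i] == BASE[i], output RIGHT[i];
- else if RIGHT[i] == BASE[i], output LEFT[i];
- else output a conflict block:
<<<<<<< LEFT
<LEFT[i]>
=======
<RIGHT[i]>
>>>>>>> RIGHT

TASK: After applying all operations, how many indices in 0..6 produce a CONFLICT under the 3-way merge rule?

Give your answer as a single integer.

Final LEFT:  [golf, india, golf, foxtrot, foxtrot, hotel, bravo]
Final RIGHT: [golf, india, golf, alpha, hotel, alpha, charlie]
i=0: L=golf R=golf -> agree -> golf
i=1: L=india R=india -> agree -> india
i=2: L=golf R=golf -> agree -> golf
i=3: L=foxtrot, R=alpha=BASE -> take LEFT -> foxtrot
i=4: BASE=bravo L=foxtrot R=hotel all differ -> CONFLICT
i=5: L=hotel=BASE, R=alpha -> take RIGHT -> alpha
i=6: L=bravo, R=charlie=BASE -> take LEFT -> bravo
Conflict count: 1

Answer: 1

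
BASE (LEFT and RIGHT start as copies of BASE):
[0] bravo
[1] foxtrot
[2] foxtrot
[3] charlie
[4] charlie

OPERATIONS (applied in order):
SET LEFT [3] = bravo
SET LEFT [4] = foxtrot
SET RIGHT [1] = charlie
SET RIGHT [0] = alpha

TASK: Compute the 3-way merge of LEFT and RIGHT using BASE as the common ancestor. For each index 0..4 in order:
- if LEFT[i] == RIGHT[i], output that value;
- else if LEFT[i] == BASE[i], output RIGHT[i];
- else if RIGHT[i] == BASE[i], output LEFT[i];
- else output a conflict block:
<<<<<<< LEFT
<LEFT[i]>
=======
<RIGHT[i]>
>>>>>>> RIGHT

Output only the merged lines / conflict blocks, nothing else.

Final LEFT:  [bravo, foxtrot, foxtrot, bravo, foxtrot]
Final RIGHT: [alpha, charlie, foxtrot, charlie, charlie]
i=0: L=bravo=BASE, R=alpha -> take RIGHT -> alpha
i=1: L=foxtrot=BASE, R=charlie -> take RIGHT -> charlie
i=2: L=foxtrot R=foxtrot -> agree -> foxtrot
i=3: L=bravo, R=charlie=BASE -> take LEFT -> bravo
i=4: L=foxtrot, R=charlie=BASE -> take LEFT -> foxtrot

Answer: alpha
charlie
foxtrot
bravo
foxtrot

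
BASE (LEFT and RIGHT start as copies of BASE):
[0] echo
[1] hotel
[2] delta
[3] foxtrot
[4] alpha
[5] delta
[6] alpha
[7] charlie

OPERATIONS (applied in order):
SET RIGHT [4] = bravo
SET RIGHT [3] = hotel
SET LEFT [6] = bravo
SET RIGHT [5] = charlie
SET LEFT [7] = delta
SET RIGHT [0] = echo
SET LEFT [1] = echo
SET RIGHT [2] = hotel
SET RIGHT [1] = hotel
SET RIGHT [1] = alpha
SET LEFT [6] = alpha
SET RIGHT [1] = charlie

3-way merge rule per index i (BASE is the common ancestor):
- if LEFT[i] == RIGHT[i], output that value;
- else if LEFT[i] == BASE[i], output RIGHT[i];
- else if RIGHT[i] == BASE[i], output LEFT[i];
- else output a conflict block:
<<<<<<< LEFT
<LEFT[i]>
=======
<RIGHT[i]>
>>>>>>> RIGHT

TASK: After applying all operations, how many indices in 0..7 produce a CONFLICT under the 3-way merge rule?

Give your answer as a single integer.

Final LEFT:  [echo, echo, delta, foxtrot, alpha, delta, alpha, delta]
Final RIGHT: [echo, charlie, hotel, hotel, bravo, charlie, alpha, charlie]
i=0: L=echo R=echo -> agree -> echo
i=1: BASE=hotel L=echo R=charlie all differ -> CONFLICT
i=2: L=delta=BASE, R=hotel -> take RIGHT -> hotel
i=3: L=foxtrot=BASE, R=hotel -> take RIGHT -> hotel
i=4: L=alpha=BASE, R=bravo -> take RIGHT -> bravo
i=5: L=delta=BASE, R=charlie -> take RIGHT -> charlie
i=6: L=alpha R=alpha -> agree -> alpha
i=7: L=delta, R=charlie=BASE -> take LEFT -> delta
Conflict count: 1

Answer: 1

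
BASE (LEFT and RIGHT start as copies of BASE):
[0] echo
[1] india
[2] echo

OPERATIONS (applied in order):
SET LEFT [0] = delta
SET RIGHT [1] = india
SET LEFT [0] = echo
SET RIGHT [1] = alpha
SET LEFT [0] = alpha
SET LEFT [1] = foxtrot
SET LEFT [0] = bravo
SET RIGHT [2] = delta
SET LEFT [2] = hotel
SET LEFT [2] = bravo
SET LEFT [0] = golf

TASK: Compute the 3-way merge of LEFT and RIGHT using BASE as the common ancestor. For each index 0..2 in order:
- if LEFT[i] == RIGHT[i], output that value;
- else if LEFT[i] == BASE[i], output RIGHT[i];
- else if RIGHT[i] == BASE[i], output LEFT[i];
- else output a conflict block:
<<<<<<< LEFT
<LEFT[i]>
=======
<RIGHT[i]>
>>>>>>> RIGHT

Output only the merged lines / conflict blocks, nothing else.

Final LEFT:  [golf, foxtrot, bravo]
Final RIGHT: [echo, alpha, delta]
i=0: L=golf, R=echo=BASE -> take LEFT -> golf
i=1: BASE=india L=foxtrot R=alpha all differ -> CONFLICT
i=2: BASE=echo L=bravo R=delta all differ -> CONFLICT

Answer: golf
<<<<<<< LEFT
foxtrot
=======
alpha
>>>>>>> RIGHT
<<<<<<< LEFT
bravo
=======
delta
>>>>>>> RIGHT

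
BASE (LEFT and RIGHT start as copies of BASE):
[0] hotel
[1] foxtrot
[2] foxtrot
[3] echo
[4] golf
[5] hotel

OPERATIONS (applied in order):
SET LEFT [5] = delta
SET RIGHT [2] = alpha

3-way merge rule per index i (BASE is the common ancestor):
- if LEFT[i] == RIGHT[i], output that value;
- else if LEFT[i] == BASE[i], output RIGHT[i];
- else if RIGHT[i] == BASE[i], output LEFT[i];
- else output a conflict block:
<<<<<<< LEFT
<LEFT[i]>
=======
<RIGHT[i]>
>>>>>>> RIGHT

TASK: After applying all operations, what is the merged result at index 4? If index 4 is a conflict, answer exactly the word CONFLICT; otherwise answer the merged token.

Answer: golf

Derivation:
Final LEFT:  [hotel, foxtrot, foxtrot, echo, golf, delta]
Final RIGHT: [hotel, foxtrot, alpha, echo, golf, hotel]
i=0: L=hotel R=hotel -> agree -> hotel
i=1: L=foxtrot R=foxtrot -> agree -> foxtrot
i=2: L=foxtrot=BASE, R=alpha -> take RIGHT -> alpha
i=3: L=echo R=echo -> agree -> echo
i=4: L=golf R=golf -> agree -> golf
i=5: L=delta, R=hotel=BASE -> take LEFT -> delta
Index 4 -> golf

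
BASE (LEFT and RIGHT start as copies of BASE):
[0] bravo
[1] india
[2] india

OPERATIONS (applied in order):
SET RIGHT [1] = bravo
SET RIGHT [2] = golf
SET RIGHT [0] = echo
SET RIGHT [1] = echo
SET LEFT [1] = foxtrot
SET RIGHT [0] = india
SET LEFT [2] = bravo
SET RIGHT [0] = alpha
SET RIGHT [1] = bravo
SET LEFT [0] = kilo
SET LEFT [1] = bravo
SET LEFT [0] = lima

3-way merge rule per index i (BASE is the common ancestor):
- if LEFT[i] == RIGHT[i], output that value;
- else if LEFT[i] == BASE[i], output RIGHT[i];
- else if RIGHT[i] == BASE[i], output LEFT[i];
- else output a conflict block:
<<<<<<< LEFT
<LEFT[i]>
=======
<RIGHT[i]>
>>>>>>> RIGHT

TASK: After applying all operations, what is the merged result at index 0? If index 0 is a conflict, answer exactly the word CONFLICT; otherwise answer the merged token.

Answer: CONFLICT

Derivation:
Final LEFT:  [lima, bravo, bravo]
Final RIGHT: [alpha, bravo, golf]
i=0: BASE=bravo L=lima R=alpha all differ -> CONFLICT
i=1: L=bravo R=bravo -> agree -> bravo
i=2: BASE=india L=bravo R=golf all differ -> CONFLICT
Index 0 -> CONFLICT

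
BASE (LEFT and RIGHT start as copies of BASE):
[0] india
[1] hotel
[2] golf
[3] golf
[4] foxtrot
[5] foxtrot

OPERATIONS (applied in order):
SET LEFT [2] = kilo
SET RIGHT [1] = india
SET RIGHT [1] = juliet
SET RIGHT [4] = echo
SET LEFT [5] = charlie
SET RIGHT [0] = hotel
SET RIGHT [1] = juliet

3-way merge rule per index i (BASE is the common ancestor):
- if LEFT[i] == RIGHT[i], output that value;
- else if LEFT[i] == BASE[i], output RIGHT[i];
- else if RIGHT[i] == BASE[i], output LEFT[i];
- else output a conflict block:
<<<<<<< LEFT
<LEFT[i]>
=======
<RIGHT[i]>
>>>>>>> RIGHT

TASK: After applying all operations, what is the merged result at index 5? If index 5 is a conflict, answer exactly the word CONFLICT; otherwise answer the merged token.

Answer: charlie

Derivation:
Final LEFT:  [india, hotel, kilo, golf, foxtrot, charlie]
Final RIGHT: [hotel, juliet, golf, golf, echo, foxtrot]
i=0: L=india=BASE, R=hotel -> take RIGHT -> hotel
i=1: L=hotel=BASE, R=juliet -> take RIGHT -> juliet
i=2: L=kilo, R=golf=BASE -> take LEFT -> kilo
i=3: L=golf R=golf -> agree -> golf
i=4: L=foxtrot=BASE, R=echo -> take RIGHT -> echo
i=5: L=charlie, R=foxtrot=BASE -> take LEFT -> charlie
Index 5 -> charlie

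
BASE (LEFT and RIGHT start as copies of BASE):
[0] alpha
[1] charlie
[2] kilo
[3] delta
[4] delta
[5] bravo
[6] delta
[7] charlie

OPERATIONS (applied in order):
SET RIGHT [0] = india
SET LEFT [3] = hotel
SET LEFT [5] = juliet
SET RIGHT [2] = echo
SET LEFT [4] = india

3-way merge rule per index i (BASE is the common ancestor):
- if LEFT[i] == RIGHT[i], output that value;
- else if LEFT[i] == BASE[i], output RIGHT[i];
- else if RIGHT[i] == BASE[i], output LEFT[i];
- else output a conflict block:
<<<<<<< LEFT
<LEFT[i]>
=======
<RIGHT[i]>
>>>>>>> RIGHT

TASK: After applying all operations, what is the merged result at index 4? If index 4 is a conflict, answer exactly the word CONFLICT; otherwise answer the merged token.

Final LEFT:  [alpha, charlie, kilo, hotel, india, juliet, delta, charlie]
Final RIGHT: [india, charlie, echo, delta, delta, bravo, delta, charlie]
i=0: L=alpha=BASE, R=india -> take RIGHT -> india
i=1: L=charlie R=charlie -> agree -> charlie
i=2: L=kilo=BASE, R=echo -> take RIGHT -> echo
i=3: L=hotel, R=delta=BASE -> take LEFT -> hotel
i=4: L=india, R=delta=BASE -> take LEFT -> india
i=5: L=juliet, R=bravo=BASE -> take LEFT -> juliet
i=6: L=delta R=delta -> agree -> delta
i=7: L=charlie R=charlie -> agree -> charlie
Index 4 -> india

Answer: india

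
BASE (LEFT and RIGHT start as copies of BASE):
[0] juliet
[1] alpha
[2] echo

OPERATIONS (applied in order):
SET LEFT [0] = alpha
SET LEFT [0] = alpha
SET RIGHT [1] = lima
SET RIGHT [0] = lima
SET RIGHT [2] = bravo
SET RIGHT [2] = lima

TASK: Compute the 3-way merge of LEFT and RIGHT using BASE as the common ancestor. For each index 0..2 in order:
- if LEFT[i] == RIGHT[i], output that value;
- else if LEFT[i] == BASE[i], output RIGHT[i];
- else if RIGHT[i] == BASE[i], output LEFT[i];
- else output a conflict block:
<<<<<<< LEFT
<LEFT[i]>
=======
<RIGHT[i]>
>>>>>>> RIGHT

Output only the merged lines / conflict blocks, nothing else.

Final LEFT:  [alpha, alpha, echo]
Final RIGHT: [lima, lima, lima]
i=0: BASE=juliet L=alpha R=lima all differ -> CONFLICT
i=1: L=alpha=BASE, R=lima -> take RIGHT -> lima
i=2: L=echo=BASE, R=lima -> take RIGHT -> lima

Answer: <<<<<<< LEFT
alpha
=======
lima
>>>>>>> RIGHT
lima
lima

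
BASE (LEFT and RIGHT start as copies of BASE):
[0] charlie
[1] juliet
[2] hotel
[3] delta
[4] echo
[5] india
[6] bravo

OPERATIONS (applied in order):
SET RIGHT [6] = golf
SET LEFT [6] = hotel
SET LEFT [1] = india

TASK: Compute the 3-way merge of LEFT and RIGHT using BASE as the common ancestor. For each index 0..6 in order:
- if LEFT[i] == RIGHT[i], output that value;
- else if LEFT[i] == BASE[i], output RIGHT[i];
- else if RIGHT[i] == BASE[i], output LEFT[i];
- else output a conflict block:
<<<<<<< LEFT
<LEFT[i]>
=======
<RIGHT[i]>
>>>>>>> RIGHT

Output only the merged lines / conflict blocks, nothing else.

Final LEFT:  [charlie, india, hotel, delta, echo, india, hotel]
Final RIGHT: [charlie, juliet, hotel, delta, echo, india, golf]
i=0: L=charlie R=charlie -> agree -> charlie
i=1: L=india, R=juliet=BASE -> take LEFT -> india
i=2: L=hotel R=hotel -> agree -> hotel
i=3: L=delta R=delta -> agree -> delta
i=4: L=echo R=echo -> agree -> echo
i=5: L=india R=india -> agree -> india
i=6: BASE=bravo L=hotel R=golf all differ -> CONFLICT

Answer: charlie
india
hotel
delta
echo
india
<<<<<<< LEFT
hotel
=======
golf
>>>>>>> RIGHT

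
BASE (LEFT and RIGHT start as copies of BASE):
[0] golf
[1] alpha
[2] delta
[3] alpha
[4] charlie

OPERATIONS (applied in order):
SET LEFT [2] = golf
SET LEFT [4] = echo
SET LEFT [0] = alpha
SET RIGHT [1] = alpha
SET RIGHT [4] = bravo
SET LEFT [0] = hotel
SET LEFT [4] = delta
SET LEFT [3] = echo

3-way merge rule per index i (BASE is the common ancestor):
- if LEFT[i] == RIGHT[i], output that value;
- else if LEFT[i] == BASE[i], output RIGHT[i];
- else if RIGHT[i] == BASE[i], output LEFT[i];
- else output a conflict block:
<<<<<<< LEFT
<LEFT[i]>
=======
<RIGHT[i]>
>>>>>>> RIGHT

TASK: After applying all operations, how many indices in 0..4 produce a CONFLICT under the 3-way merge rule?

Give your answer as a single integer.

Final LEFT:  [hotel, alpha, golf, echo, delta]
Final RIGHT: [golf, alpha, delta, alpha, bravo]
i=0: L=hotel, R=golf=BASE -> take LEFT -> hotel
i=1: L=alpha R=alpha -> agree -> alpha
i=2: L=golf, R=delta=BASE -> take LEFT -> golf
i=3: L=echo, R=alpha=BASE -> take LEFT -> echo
i=4: BASE=charlie L=delta R=bravo all differ -> CONFLICT
Conflict count: 1

Answer: 1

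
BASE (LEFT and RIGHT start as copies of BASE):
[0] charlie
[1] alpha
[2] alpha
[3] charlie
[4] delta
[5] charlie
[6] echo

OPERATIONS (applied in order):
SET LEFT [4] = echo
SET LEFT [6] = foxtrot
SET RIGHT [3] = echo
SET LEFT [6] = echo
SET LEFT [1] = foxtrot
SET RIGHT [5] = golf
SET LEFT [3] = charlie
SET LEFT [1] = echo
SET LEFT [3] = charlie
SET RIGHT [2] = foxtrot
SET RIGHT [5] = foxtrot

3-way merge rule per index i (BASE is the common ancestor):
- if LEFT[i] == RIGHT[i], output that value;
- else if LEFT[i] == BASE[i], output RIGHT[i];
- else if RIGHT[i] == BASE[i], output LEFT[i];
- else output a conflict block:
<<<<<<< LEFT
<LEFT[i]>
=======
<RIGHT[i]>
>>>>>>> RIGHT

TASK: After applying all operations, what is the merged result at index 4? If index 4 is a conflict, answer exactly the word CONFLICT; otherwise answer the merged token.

Answer: echo

Derivation:
Final LEFT:  [charlie, echo, alpha, charlie, echo, charlie, echo]
Final RIGHT: [charlie, alpha, foxtrot, echo, delta, foxtrot, echo]
i=0: L=charlie R=charlie -> agree -> charlie
i=1: L=echo, R=alpha=BASE -> take LEFT -> echo
i=2: L=alpha=BASE, R=foxtrot -> take RIGHT -> foxtrot
i=3: L=charlie=BASE, R=echo -> take RIGHT -> echo
i=4: L=echo, R=delta=BASE -> take LEFT -> echo
i=5: L=charlie=BASE, R=foxtrot -> take RIGHT -> foxtrot
i=6: L=echo R=echo -> agree -> echo
Index 4 -> echo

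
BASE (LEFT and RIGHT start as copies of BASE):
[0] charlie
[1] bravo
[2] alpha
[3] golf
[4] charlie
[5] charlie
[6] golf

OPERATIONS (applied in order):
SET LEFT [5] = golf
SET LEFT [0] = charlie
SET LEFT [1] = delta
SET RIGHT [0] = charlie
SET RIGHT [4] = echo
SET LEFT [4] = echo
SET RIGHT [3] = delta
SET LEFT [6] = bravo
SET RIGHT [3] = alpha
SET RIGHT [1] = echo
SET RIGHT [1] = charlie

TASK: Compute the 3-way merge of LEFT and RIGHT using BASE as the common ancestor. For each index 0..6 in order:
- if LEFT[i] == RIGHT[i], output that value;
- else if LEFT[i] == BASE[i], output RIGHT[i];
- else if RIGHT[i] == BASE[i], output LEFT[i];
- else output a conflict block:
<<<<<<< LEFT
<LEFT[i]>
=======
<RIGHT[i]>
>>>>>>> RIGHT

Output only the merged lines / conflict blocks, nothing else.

Final LEFT:  [charlie, delta, alpha, golf, echo, golf, bravo]
Final RIGHT: [charlie, charlie, alpha, alpha, echo, charlie, golf]
i=0: L=charlie R=charlie -> agree -> charlie
i=1: BASE=bravo L=delta R=charlie all differ -> CONFLICT
i=2: L=alpha R=alpha -> agree -> alpha
i=3: L=golf=BASE, R=alpha -> take RIGHT -> alpha
i=4: L=echo R=echo -> agree -> echo
i=5: L=golf, R=charlie=BASE -> take LEFT -> golf
i=6: L=bravo, R=golf=BASE -> take LEFT -> bravo

Answer: charlie
<<<<<<< LEFT
delta
=======
charlie
>>>>>>> RIGHT
alpha
alpha
echo
golf
bravo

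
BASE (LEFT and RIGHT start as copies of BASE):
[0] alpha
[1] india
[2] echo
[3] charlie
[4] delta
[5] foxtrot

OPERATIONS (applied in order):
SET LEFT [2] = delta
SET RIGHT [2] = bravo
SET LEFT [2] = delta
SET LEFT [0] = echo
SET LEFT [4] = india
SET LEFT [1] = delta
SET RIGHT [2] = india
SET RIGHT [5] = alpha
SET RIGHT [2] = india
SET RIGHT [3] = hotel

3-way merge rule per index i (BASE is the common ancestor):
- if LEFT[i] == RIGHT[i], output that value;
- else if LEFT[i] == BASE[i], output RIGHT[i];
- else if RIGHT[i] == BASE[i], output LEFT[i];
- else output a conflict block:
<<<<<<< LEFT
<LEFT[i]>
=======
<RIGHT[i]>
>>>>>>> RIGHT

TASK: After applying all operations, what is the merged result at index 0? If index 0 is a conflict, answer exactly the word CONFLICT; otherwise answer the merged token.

Final LEFT:  [echo, delta, delta, charlie, india, foxtrot]
Final RIGHT: [alpha, india, india, hotel, delta, alpha]
i=0: L=echo, R=alpha=BASE -> take LEFT -> echo
i=1: L=delta, R=india=BASE -> take LEFT -> delta
i=2: BASE=echo L=delta R=india all differ -> CONFLICT
i=3: L=charlie=BASE, R=hotel -> take RIGHT -> hotel
i=4: L=india, R=delta=BASE -> take LEFT -> india
i=5: L=foxtrot=BASE, R=alpha -> take RIGHT -> alpha
Index 0 -> echo

Answer: echo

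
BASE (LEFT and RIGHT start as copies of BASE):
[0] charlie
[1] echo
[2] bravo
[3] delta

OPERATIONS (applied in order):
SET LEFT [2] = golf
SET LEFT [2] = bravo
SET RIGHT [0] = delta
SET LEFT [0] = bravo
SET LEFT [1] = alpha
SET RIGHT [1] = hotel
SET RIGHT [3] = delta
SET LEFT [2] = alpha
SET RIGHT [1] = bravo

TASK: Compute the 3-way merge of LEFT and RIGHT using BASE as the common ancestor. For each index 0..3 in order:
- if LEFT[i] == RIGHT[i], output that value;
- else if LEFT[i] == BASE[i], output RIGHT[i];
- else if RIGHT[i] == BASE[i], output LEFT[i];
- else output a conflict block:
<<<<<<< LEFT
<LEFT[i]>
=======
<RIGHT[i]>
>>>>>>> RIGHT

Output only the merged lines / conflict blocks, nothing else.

Final LEFT:  [bravo, alpha, alpha, delta]
Final RIGHT: [delta, bravo, bravo, delta]
i=0: BASE=charlie L=bravo R=delta all differ -> CONFLICT
i=1: BASE=echo L=alpha R=bravo all differ -> CONFLICT
i=2: L=alpha, R=bravo=BASE -> take LEFT -> alpha
i=3: L=delta R=delta -> agree -> delta

Answer: <<<<<<< LEFT
bravo
=======
delta
>>>>>>> RIGHT
<<<<<<< LEFT
alpha
=======
bravo
>>>>>>> RIGHT
alpha
delta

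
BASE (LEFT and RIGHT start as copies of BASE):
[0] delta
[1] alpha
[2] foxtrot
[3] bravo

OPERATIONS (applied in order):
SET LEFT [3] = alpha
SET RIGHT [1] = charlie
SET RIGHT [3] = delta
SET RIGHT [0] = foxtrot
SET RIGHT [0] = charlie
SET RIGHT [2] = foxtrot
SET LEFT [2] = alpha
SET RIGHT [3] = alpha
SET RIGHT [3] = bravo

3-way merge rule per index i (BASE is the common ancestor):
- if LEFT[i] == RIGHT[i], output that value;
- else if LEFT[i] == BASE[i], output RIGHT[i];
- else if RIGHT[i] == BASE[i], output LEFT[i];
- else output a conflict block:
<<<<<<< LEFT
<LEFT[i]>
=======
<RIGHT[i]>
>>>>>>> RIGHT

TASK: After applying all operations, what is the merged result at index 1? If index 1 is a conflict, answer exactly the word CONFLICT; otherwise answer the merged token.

Answer: charlie

Derivation:
Final LEFT:  [delta, alpha, alpha, alpha]
Final RIGHT: [charlie, charlie, foxtrot, bravo]
i=0: L=delta=BASE, R=charlie -> take RIGHT -> charlie
i=1: L=alpha=BASE, R=charlie -> take RIGHT -> charlie
i=2: L=alpha, R=foxtrot=BASE -> take LEFT -> alpha
i=3: L=alpha, R=bravo=BASE -> take LEFT -> alpha
Index 1 -> charlie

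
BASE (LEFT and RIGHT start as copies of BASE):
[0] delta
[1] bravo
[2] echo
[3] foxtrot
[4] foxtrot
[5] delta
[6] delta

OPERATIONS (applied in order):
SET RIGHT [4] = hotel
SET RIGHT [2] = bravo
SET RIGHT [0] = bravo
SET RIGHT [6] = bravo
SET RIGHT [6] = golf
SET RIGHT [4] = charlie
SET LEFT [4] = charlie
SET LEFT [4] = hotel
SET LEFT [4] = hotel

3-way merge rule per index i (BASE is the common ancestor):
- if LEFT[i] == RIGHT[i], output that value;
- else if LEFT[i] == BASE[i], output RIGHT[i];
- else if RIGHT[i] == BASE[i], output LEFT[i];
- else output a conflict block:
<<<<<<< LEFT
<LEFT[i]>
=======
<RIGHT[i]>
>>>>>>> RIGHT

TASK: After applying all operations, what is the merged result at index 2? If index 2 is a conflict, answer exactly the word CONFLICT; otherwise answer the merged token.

Final LEFT:  [delta, bravo, echo, foxtrot, hotel, delta, delta]
Final RIGHT: [bravo, bravo, bravo, foxtrot, charlie, delta, golf]
i=0: L=delta=BASE, R=bravo -> take RIGHT -> bravo
i=1: L=bravo R=bravo -> agree -> bravo
i=2: L=echo=BASE, R=bravo -> take RIGHT -> bravo
i=3: L=foxtrot R=foxtrot -> agree -> foxtrot
i=4: BASE=foxtrot L=hotel R=charlie all differ -> CONFLICT
i=5: L=delta R=delta -> agree -> delta
i=6: L=delta=BASE, R=golf -> take RIGHT -> golf
Index 2 -> bravo

Answer: bravo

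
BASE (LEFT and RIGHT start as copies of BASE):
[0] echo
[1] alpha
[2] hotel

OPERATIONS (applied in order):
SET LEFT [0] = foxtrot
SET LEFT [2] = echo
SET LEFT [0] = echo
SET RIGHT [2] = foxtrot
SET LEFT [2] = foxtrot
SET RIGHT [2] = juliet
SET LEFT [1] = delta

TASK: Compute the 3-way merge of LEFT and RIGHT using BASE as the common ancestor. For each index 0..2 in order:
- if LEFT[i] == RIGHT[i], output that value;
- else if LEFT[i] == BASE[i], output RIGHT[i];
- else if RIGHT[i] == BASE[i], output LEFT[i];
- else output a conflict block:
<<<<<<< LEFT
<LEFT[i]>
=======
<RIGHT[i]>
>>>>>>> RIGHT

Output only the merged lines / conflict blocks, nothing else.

Answer: echo
delta
<<<<<<< LEFT
foxtrot
=======
juliet
>>>>>>> RIGHT

Derivation:
Final LEFT:  [echo, delta, foxtrot]
Final RIGHT: [echo, alpha, juliet]
i=0: L=echo R=echo -> agree -> echo
i=1: L=delta, R=alpha=BASE -> take LEFT -> delta
i=2: BASE=hotel L=foxtrot R=juliet all differ -> CONFLICT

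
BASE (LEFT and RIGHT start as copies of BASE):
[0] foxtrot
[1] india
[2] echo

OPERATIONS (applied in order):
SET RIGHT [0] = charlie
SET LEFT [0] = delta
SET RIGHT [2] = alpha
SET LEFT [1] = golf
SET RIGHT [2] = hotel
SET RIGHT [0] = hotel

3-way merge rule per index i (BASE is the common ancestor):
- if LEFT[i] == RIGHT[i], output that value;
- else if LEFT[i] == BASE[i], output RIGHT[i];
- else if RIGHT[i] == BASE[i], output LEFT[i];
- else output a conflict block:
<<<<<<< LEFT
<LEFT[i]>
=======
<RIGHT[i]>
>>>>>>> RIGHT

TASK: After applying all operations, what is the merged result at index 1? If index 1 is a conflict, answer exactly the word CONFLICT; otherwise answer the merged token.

Final LEFT:  [delta, golf, echo]
Final RIGHT: [hotel, india, hotel]
i=0: BASE=foxtrot L=delta R=hotel all differ -> CONFLICT
i=1: L=golf, R=india=BASE -> take LEFT -> golf
i=2: L=echo=BASE, R=hotel -> take RIGHT -> hotel
Index 1 -> golf

Answer: golf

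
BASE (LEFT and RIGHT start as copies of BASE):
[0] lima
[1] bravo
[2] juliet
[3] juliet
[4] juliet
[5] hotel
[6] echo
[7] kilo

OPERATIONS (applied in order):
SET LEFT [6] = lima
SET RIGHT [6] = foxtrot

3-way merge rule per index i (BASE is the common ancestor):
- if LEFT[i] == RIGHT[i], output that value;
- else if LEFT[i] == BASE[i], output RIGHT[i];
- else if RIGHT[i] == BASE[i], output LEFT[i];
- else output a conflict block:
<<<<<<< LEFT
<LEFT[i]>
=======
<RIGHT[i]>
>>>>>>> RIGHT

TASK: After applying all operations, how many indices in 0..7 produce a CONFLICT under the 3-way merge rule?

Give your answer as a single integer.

Final LEFT:  [lima, bravo, juliet, juliet, juliet, hotel, lima, kilo]
Final RIGHT: [lima, bravo, juliet, juliet, juliet, hotel, foxtrot, kilo]
i=0: L=lima R=lima -> agree -> lima
i=1: L=bravo R=bravo -> agree -> bravo
i=2: L=juliet R=juliet -> agree -> juliet
i=3: L=juliet R=juliet -> agree -> juliet
i=4: L=juliet R=juliet -> agree -> juliet
i=5: L=hotel R=hotel -> agree -> hotel
i=6: BASE=echo L=lima R=foxtrot all differ -> CONFLICT
i=7: L=kilo R=kilo -> agree -> kilo
Conflict count: 1

Answer: 1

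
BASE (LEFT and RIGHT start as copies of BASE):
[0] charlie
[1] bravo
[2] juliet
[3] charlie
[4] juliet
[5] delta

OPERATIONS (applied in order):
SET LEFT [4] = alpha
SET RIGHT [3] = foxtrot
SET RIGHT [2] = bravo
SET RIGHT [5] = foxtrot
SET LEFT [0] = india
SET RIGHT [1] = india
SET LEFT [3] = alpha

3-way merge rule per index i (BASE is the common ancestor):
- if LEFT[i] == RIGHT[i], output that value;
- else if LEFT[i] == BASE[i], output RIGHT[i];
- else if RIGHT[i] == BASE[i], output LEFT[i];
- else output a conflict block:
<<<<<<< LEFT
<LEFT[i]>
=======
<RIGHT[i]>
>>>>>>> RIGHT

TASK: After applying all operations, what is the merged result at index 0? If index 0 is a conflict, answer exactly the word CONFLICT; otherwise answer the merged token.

Final LEFT:  [india, bravo, juliet, alpha, alpha, delta]
Final RIGHT: [charlie, india, bravo, foxtrot, juliet, foxtrot]
i=0: L=india, R=charlie=BASE -> take LEFT -> india
i=1: L=bravo=BASE, R=india -> take RIGHT -> india
i=2: L=juliet=BASE, R=bravo -> take RIGHT -> bravo
i=3: BASE=charlie L=alpha R=foxtrot all differ -> CONFLICT
i=4: L=alpha, R=juliet=BASE -> take LEFT -> alpha
i=5: L=delta=BASE, R=foxtrot -> take RIGHT -> foxtrot
Index 0 -> india

Answer: india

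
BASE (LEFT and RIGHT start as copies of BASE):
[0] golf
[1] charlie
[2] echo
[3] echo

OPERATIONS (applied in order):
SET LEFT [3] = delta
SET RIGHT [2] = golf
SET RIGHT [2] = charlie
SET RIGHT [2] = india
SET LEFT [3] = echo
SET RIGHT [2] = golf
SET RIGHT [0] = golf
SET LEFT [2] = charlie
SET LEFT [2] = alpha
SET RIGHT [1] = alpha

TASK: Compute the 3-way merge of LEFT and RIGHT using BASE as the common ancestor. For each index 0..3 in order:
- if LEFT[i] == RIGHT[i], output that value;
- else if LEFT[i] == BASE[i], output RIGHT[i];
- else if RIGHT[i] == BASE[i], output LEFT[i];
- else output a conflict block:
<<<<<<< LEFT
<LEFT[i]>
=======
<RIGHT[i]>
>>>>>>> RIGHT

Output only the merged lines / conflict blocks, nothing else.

Answer: golf
alpha
<<<<<<< LEFT
alpha
=======
golf
>>>>>>> RIGHT
echo

Derivation:
Final LEFT:  [golf, charlie, alpha, echo]
Final RIGHT: [golf, alpha, golf, echo]
i=0: L=golf R=golf -> agree -> golf
i=1: L=charlie=BASE, R=alpha -> take RIGHT -> alpha
i=2: BASE=echo L=alpha R=golf all differ -> CONFLICT
i=3: L=echo R=echo -> agree -> echo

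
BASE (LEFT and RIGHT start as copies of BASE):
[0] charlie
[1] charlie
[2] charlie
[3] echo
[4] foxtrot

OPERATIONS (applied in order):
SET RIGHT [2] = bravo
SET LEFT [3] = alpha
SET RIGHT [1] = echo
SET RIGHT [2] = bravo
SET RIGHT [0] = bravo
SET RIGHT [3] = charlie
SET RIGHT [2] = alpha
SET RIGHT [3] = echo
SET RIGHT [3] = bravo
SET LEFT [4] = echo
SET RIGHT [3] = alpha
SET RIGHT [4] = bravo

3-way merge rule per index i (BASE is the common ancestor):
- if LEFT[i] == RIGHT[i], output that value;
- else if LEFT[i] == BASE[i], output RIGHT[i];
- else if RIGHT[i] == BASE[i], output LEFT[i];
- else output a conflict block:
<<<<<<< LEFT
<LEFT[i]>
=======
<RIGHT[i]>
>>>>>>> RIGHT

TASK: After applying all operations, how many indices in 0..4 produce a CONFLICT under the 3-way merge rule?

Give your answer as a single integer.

Answer: 1

Derivation:
Final LEFT:  [charlie, charlie, charlie, alpha, echo]
Final RIGHT: [bravo, echo, alpha, alpha, bravo]
i=0: L=charlie=BASE, R=bravo -> take RIGHT -> bravo
i=1: L=charlie=BASE, R=echo -> take RIGHT -> echo
i=2: L=charlie=BASE, R=alpha -> take RIGHT -> alpha
i=3: L=alpha R=alpha -> agree -> alpha
i=4: BASE=foxtrot L=echo R=bravo all differ -> CONFLICT
Conflict count: 1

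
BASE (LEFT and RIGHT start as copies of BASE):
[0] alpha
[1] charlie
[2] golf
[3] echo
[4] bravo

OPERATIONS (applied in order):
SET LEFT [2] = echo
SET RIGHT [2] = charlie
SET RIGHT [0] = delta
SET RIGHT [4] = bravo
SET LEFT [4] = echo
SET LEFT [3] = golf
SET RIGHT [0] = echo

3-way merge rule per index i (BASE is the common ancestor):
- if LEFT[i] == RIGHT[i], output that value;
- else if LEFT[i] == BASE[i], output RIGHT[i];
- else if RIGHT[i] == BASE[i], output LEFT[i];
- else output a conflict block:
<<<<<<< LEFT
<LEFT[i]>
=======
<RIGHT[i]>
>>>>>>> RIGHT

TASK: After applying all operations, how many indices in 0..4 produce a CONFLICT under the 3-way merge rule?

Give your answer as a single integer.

Final LEFT:  [alpha, charlie, echo, golf, echo]
Final RIGHT: [echo, charlie, charlie, echo, bravo]
i=0: L=alpha=BASE, R=echo -> take RIGHT -> echo
i=1: L=charlie R=charlie -> agree -> charlie
i=2: BASE=golf L=echo R=charlie all differ -> CONFLICT
i=3: L=golf, R=echo=BASE -> take LEFT -> golf
i=4: L=echo, R=bravo=BASE -> take LEFT -> echo
Conflict count: 1

Answer: 1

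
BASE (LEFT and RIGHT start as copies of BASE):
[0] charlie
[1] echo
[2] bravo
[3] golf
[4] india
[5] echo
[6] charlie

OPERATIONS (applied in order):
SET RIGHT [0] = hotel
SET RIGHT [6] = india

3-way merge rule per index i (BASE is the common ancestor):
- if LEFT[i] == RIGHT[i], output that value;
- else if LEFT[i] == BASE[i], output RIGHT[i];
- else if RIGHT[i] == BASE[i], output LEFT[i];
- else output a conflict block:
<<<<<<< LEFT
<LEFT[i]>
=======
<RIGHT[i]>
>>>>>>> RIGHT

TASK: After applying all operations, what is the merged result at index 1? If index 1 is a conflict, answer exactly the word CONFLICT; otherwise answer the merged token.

Answer: echo

Derivation:
Final LEFT:  [charlie, echo, bravo, golf, india, echo, charlie]
Final RIGHT: [hotel, echo, bravo, golf, india, echo, india]
i=0: L=charlie=BASE, R=hotel -> take RIGHT -> hotel
i=1: L=echo R=echo -> agree -> echo
i=2: L=bravo R=bravo -> agree -> bravo
i=3: L=golf R=golf -> agree -> golf
i=4: L=india R=india -> agree -> india
i=5: L=echo R=echo -> agree -> echo
i=6: L=charlie=BASE, R=india -> take RIGHT -> india
Index 1 -> echo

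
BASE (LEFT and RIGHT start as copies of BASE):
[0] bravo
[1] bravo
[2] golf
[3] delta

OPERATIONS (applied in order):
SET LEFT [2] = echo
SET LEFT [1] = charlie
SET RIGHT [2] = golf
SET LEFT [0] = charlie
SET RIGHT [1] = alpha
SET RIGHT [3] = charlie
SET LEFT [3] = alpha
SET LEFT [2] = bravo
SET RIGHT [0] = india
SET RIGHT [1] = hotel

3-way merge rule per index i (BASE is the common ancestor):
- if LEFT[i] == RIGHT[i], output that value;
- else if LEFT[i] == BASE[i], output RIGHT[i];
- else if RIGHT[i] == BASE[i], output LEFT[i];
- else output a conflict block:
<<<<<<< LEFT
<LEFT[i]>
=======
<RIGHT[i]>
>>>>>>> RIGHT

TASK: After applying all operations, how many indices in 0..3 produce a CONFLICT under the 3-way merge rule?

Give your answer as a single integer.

Answer: 3

Derivation:
Final LEFT:  [charlie, charlie, bravo, alpha]
Final RIGHT: [india, hotel, golf, charlie]
i=0: BASE=bravo L=charlie R=india all differ -> CONFLICT
i=1: BASE=bravo L=charlie R=hotel all differ -> CONFLICT
i=2: L=bravo, R=golf=BASE -> take LEFT -> bravo
i=3: BASE=delta L=alpha R=charlie all differ -> CONFLICT
Conflict count: 3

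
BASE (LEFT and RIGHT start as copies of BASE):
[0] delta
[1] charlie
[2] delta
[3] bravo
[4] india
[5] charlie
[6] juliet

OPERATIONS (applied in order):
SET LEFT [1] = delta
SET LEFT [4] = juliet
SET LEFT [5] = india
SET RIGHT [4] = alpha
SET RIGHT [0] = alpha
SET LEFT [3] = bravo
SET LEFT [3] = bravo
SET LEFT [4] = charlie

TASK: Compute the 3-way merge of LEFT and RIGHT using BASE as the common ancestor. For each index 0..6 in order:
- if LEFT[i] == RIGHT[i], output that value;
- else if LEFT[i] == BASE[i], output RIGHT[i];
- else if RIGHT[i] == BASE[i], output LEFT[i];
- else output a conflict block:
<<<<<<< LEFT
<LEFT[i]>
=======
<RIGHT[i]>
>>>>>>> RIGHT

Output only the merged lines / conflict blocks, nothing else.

Answer: alpha
delta
delta
bravo
<<<<<<< LEFT
charlie
=======
alpha
>>>>>>> RIGHT
india
juliet

Derivation:
Final LEFT:  [delta, delta, delta, bravo, charlie, india, juliet]
Final RIGHT: [alpha, charlie, delta, bravo, alpha, charlie, juliet]
i=0: L=delta=BASE, R=alpha -> take RIGHT -> alpha
i=1: L=delta, R=charlie=BASE -> take LEFT -> delta
i=2: L=delta R=delta -> agree -> delta
i=3: L=bravo R=bravo -> agree -> bravo
i=4: BASE=india L=charlie R=alpha all differ -> CONFLICT
i=5: L=india, R=charlie=BASE -> take LEFT -> india
i=6: L=juliet R=juliet -> agree -> juliet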